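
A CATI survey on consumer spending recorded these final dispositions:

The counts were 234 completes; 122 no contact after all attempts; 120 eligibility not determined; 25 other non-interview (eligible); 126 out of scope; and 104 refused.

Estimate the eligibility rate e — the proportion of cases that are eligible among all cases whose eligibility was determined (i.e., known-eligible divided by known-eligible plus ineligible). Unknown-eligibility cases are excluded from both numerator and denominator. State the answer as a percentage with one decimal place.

79.4%

Determined eligible: 234 + 104 + 122 + 25 = 485
e = 485 / (485 + 126) = 485 / 611 = 0.7938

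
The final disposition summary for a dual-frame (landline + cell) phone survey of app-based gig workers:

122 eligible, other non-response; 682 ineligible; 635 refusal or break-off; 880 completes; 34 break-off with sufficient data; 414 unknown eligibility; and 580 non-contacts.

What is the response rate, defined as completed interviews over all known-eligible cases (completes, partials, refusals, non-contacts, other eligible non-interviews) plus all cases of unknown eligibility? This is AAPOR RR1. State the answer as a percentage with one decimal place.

Numerator = 880
Denominator = 880 + 34 + 635 + 580 + 122 + 414 = 2665
RR1 = 880 / 2665 = 0.3302

33.0%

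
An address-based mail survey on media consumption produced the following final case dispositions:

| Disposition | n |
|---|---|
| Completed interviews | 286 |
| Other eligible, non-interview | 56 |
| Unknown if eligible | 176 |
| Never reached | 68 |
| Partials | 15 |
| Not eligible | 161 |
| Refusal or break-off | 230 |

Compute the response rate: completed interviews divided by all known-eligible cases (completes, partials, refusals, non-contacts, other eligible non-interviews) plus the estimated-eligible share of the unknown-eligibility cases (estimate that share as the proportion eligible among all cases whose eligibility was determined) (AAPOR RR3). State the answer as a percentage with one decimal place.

35.9%

Top → 286
Eligible (known) → 286 + 15 + 230 + 68 + 56 = 655
e = 655 / (655 + 161) = 655 / 816 = 0.8027
Eligible share of unknowns → 0.8027 × 176 = 141.28
Base → 655 + 141.28 = 796.28
RR3 = 286 / 796.28 = 0.3592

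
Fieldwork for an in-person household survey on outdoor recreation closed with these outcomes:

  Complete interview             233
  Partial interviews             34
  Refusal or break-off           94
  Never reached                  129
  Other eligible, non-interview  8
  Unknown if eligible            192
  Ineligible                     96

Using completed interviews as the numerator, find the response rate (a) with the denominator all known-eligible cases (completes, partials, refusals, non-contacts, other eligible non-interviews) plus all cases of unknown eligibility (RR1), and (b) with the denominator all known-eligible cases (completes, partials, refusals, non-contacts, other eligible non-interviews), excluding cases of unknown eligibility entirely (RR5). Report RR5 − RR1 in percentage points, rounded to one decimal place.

13.0

Num = 233
Denominator = 233 + 34 + 94 + 129 + 8 + 192 = 690
RR1 = 233 / 690 = 0.3377
Denominator = 233 + 34 + 94 + 129 + 8 = 498
RR5 = 233 / 498 = 0.4679
Difference = 46.79 − 33.77 = 13.02 percentage points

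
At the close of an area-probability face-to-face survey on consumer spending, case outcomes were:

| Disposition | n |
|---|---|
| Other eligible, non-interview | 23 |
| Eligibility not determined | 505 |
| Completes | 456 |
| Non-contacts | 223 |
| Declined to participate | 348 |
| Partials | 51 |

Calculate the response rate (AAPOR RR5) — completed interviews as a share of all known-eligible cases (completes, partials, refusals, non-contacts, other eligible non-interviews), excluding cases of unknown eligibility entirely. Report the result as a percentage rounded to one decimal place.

Num → 456
Denom → 456 + 51 + 348 + 223 + 23 = 1101
RR5 = 456 / 1101 = 0.4142

41.4%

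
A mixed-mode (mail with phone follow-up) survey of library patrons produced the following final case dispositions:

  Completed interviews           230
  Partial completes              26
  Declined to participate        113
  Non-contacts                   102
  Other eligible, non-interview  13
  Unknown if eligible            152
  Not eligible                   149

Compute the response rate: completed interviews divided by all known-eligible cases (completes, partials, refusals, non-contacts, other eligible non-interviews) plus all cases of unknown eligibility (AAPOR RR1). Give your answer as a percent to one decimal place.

36.2%

Numerator → 230
Base → 230 + 26 + 113 + 102 + 13 + 152 = 636
RR1 = 230 / 636 = 0.3616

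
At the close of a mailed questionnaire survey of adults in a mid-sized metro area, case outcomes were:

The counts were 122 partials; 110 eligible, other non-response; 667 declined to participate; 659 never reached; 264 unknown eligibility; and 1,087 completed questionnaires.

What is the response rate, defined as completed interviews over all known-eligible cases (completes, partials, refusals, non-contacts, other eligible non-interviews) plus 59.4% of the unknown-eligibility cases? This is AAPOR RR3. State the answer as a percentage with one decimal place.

38.8%

Top = 1087
Determined eligible = 1087 + 122 + 667 + 659 + 110 = 2645
Estimated eligible among unknowns = 0.5940 × 264 = 156.82
Denominator = 2645 + 156.82 = 2801.82
RR3 = 1087 / 2801.82 = 0.3880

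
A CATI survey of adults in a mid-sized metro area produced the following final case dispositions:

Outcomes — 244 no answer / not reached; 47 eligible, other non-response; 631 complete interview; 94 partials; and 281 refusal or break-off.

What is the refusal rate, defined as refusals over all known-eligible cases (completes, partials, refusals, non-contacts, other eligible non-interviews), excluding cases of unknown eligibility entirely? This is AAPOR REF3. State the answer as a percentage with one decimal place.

21.7%

Top = 281
Denom = 631 + 94 + 281 + 244 + 47 = 1297
REF3 = 281 / 1297 = 0.2167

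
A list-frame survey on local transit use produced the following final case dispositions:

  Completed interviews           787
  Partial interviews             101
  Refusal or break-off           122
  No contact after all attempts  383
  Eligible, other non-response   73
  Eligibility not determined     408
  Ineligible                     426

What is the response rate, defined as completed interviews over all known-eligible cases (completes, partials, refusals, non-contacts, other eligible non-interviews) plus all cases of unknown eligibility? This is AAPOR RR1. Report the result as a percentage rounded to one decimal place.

42.0%

Numerator: 787
Denom: 787 + 101 + 122 + 383 + 73 + 408 = 1874
RR1 = 787 / 1874 = 0.4200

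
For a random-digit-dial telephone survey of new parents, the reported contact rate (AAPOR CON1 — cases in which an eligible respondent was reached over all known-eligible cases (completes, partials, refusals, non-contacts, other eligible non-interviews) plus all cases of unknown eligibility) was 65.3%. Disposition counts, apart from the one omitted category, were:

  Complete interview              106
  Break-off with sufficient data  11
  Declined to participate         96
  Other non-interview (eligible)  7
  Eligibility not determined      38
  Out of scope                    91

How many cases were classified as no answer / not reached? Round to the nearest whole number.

79

Top = 106 + 11 + 96 + 7 = 220
CON1 = 220 / D = 0.653
D = 220 / 0.653 = 336.9
Remaining denominator categories sum to 258
no answer / not reached = 336.9 − 258 ≈ 79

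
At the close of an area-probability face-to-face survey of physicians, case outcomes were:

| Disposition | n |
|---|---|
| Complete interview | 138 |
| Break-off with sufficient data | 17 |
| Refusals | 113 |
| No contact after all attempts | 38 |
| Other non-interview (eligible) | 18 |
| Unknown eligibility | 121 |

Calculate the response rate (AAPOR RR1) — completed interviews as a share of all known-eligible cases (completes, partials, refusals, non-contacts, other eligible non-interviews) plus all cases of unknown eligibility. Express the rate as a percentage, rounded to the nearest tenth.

31.0%

Top: 138
Denom: 138 + 17 + 113 + 38 + 18 + 121 = 445
RR1 = 138 / 445 = 0.3101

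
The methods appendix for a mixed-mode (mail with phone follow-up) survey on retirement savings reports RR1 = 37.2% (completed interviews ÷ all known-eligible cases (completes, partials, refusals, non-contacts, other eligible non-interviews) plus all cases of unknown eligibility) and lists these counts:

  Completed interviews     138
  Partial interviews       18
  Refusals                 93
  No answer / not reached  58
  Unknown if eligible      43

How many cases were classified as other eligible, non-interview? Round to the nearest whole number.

RR1 = 138 / D = 0.372
D = 138 / 0.372 = 371.0
Remaining denominator categories sum to 350
other eligible, non-interview = 371.0 − 350 ≈ 21

21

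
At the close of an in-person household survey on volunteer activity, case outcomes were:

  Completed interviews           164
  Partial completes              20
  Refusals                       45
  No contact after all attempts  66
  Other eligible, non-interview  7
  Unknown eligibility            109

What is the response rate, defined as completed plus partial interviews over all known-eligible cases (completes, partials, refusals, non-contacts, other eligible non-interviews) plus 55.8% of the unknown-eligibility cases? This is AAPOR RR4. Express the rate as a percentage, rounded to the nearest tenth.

50.7%

Numerator → 164 + 20 = 184
Eligible (known) → 164 + 20 + 45 + 66 + 7 = 302
Eligible share of unknowns → 0.5580 × 109 = 60.82
Denom → 302 + 60.82 = 362.82
RR4 = 184 / 362.82 = 0.5071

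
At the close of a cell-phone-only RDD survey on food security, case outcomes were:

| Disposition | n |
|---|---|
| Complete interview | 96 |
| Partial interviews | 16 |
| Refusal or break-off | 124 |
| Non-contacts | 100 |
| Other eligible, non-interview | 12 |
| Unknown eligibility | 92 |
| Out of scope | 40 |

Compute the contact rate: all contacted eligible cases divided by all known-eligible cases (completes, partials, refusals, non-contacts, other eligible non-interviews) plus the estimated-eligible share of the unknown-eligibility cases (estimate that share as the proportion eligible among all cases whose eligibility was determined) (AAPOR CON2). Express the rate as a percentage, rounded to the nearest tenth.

57.6%

Num: 96 + 16 + 124 + 12 = 248
Eligible (known): 96 + 16 + 124 + 100 + 12 = 348
e = 348 / (348 + 40) = 348 / 388 = 0.8969
e × U: 0.8969 × 92 = 82.51
Base: 348 + 82.51 = 430.51
CON2 = 248 / 430.51 = 0.5761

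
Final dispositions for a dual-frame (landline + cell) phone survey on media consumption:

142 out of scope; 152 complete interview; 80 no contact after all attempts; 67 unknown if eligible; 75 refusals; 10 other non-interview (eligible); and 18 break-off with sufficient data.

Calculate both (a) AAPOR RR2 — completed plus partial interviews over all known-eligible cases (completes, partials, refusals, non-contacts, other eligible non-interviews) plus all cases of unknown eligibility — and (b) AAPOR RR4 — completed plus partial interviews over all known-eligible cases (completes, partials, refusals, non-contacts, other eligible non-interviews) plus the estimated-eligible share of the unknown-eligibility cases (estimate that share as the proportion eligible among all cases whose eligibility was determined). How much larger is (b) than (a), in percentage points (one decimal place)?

2.2

Num = 152 + 18 = 170
Base = 152 + 18 + 75 + 80 + 10 + 67 = 402
RR2 = 170 / 402 = 0.4229
Eligible (known) = 152 + 18 + 75 + 80 + 10 = 335
e = 335 / (335 + 142) = 335 / 477 = 0.7023
e × U = 0.7023 × 67 = 47.05
Base = 335 + 47.05 = 382.05
RR4 = 170 / 382.05 = 0.4450
Difference = 44.50 − 42.29 = 2.21 percentage points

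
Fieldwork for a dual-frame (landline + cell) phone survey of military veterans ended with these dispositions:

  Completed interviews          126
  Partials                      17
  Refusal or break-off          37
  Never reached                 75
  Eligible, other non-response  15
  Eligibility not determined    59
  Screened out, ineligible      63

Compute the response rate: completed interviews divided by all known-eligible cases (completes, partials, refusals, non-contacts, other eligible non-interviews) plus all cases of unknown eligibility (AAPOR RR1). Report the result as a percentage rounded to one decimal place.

38.3%

Num: 126
Base: 126 + 17 + 37 + 75 + 15 + 59 = 329
RR1 = 126 / 329 = 0.3830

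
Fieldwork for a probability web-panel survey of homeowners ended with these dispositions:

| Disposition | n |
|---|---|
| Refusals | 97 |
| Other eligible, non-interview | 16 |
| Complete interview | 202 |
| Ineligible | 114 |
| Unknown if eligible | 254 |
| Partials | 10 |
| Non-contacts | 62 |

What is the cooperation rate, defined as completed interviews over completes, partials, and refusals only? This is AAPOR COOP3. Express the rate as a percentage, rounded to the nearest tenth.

65.4%

Numerator → 202
Base → 202 + 10 + 97 = 309
COOP3 = 202 / 309 = 0.6537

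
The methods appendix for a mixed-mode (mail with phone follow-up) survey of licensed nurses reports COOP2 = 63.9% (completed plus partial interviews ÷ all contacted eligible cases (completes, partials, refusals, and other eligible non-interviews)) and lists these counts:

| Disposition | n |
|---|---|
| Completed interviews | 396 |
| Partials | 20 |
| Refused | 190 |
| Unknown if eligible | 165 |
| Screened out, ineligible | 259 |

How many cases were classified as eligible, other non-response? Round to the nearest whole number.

Top = 396 + 20 = 416
COOP2 = 416 / D = 0.639
D = 416 / 0.639 = 651.0
Other denominator terms total 606
eligible, other non-response = 651.0 − 606 ≈ 45

45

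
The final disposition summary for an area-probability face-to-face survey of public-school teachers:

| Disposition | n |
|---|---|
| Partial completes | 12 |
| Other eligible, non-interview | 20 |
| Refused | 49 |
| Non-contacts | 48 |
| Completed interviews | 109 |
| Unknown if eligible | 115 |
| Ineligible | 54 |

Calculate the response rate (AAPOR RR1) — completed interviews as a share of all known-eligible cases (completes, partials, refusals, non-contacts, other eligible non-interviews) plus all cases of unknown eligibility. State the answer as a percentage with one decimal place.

30.9%

Top = 109
Denom = 109 + 12 + 49 + 48 + 20 + 115 = 353
RR1 = 109 / 353 = 0.3088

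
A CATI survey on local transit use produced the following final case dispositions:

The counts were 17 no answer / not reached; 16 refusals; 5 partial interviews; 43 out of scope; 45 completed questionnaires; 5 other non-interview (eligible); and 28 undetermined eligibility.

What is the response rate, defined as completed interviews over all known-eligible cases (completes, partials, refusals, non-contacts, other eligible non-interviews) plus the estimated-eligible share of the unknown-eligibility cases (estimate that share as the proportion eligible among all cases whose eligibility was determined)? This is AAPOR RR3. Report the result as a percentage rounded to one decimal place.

42.1%

Num: 45
Determined eligible: 45 + 5 + 16 + 17 + 5 = 88
e = 88 / (88 + 43) = 88 / 131 = 0.6718
e × U: 0.6718 × 28 = 18.81
Denom: 88 + 18.81 = 106.81
RR3 = 45 / 106.81 = 0.4213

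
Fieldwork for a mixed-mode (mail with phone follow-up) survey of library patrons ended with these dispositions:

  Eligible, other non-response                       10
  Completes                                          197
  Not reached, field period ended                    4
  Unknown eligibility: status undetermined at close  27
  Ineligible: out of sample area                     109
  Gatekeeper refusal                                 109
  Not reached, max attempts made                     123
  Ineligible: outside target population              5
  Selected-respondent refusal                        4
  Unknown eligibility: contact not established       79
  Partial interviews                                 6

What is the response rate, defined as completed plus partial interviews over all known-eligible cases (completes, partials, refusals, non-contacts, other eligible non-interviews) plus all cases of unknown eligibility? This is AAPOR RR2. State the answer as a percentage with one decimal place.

36.3%

Refusal or break-off = 109 + 4 = 113
No contact after all attempts = 4 + 123 = 127
Eligibility not determined = 79 + 27 = 106
Not eligible = 5 + 109 = 114
Num = 197 + 6 = 203
Base = 197 + 6 + 113 + 127 + 10 + 106 = 559
RR2 = 203 / 559 = 0.3631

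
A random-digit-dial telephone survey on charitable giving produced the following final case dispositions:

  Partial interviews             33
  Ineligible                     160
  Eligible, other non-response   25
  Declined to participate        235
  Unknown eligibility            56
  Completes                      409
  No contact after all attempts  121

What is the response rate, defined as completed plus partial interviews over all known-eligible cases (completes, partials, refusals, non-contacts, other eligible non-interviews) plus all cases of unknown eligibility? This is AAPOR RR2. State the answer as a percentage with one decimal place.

Top → 409 + 33 = 442
Base → 409 + 33 + 235 + 121 + 25 + 56 = 879
RR2 = 442 / 879 = 0.5028

50.3%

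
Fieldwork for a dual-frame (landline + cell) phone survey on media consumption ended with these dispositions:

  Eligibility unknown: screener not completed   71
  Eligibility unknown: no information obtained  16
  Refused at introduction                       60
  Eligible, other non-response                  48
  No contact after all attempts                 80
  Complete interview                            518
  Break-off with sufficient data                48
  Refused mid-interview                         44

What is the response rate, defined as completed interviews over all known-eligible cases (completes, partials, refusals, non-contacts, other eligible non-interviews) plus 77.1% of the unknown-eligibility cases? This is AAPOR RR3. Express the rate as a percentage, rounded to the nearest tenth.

Declined to participate = 60 + 44 = 104
Undetermined eligibility = 71 + 16 = 87
Num → 518
Known eligible → 518 + 48 + 104 + 80 + 48 = 798
Eligible share of unknowns → 0.7710 × 87 = 67.08
Base → 798 + 67.08 = 865.08
RR3 = 518 / 865.08 = 0.5988

59.9%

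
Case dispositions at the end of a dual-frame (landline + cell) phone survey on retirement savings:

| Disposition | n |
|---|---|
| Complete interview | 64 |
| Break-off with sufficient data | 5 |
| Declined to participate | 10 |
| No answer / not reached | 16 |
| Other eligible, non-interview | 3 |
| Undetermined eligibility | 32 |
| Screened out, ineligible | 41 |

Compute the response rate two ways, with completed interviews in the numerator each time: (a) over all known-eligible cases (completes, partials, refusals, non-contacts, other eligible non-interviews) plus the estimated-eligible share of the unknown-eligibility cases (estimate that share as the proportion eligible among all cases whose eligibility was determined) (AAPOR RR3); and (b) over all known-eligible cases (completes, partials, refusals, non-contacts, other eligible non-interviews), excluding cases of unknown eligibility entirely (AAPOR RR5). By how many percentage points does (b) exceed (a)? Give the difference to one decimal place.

Numerator = 64
Determined eligible = 64 + 5 + 10 + 16 + 3 = 98
e = 98 / (98 + 41) = 98 / 139 = 0.7050
e × U = 0.7050 × 32 = 22.56
Denominator = 98 + 22.56 = 120.56
RR3 = 64 / 120.56 = 0.5309
Denominator = 64 + 5 + 10 + 16 + 3 = 98
RR5 = 64 / 98 = 0.6531
Difference = 65.31 − 53.09 = 12.22 percentage points

12.2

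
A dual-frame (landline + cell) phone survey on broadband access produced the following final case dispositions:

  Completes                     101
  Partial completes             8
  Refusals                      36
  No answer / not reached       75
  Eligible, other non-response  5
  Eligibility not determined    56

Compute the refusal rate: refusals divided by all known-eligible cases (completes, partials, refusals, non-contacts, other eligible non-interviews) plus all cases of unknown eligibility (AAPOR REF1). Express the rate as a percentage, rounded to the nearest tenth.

12.8%

Top: 36
Denominator: 101 + 8 + 36 + 75 + 5 + 56 = 281
REF1 = 36 / 281 = 0.1281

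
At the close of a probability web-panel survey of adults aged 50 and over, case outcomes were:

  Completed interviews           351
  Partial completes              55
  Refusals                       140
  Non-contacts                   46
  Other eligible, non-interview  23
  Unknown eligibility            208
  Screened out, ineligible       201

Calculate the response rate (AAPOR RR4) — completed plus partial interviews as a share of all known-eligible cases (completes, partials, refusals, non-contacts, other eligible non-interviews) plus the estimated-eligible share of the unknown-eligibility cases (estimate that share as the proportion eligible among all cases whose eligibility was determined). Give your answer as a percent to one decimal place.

Top = 351 + 55 = 406
Known eligible = 351 + 55 + 140 + 46 + 23 = 615
e = 615 / (615 + 201) = 615 / 816 = 0.7537
e × U = 0.7537 × 208 = 156.77
Denominator = 615 + 156.77 = 771.77
RR4 = 406 / 771.77 = 0.5261

52.6%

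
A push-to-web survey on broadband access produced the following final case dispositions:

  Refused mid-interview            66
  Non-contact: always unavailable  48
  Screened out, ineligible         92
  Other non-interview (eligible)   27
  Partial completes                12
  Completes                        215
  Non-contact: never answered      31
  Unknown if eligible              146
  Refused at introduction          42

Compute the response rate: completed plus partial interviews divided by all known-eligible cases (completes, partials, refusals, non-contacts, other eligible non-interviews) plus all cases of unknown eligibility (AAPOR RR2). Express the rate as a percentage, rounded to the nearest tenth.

Refused = 42 + 66 = 108
No contact after all attempts = 31 + 48 = 79
Numerator = 215 + 12 = 227
Denom = 215 + 12 + 108 + 79 + 27 + 146 = 587
RR2 = 227 / 587 = 0.3867

38.7%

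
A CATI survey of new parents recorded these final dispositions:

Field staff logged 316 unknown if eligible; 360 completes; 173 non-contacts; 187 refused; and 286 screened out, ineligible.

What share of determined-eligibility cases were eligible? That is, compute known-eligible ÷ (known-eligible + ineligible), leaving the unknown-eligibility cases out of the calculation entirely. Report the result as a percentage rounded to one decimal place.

71.6%

Eligible (known): 360 + 187 + 173 = 720
e = 720 / (720 + 286) = 720 / 1006 = 0.7157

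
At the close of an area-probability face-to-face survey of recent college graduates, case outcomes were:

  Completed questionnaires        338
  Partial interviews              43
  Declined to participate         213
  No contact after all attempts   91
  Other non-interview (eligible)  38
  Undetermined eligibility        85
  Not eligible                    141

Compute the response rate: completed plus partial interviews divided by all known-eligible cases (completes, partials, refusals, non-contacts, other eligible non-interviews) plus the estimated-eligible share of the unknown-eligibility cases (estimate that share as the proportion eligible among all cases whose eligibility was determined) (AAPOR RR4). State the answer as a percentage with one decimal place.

48.0%

Numerator → 338 + 43 = 381
Determined eligible → 338 + 43 + 213 + 91 + 38 = 723
e = 723 / (723 + 141) = 723 / 864 = 0.8368
Eligible share of unknowns → 0.8368 × 85 = 71.13
Denominator → 723 + 71.13 = 794.13
RR4 = 381 / 794.13 = 0.4798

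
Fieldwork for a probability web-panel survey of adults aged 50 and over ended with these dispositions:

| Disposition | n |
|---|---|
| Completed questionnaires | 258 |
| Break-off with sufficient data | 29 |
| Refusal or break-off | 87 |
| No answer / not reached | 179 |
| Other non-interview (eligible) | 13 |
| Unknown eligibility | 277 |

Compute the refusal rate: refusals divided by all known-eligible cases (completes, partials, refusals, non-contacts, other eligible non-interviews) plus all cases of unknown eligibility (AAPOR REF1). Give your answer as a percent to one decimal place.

10.3%

Top = 87
Denominator = 258 + 29 + 87 + 179 + 13 + 277 = 843
REF1 = 87 / 843 = 0.1032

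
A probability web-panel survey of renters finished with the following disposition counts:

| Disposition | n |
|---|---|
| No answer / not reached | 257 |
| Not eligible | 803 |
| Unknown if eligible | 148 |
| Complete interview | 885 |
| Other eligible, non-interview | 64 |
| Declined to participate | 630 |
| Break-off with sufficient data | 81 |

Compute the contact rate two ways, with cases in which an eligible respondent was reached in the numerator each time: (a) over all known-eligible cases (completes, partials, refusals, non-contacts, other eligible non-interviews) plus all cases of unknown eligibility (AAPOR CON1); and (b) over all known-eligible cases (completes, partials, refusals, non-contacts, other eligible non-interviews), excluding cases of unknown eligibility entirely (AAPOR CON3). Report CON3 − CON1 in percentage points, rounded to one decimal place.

6.2

Num: 885 + 81 + 630 + 64 = 1660
Denominator: 885 + 81 + 630 + 257 + 64 + 148 = 2065
CON1 = 1660 / 2065 = 0.8039
Denominator: 885 + 81 + 630 + 257 + 64 = 1917
CON3 = 1660 / 1917 = 0.8659
Difference = 86.59 − 80.39 = 6.20 percentage points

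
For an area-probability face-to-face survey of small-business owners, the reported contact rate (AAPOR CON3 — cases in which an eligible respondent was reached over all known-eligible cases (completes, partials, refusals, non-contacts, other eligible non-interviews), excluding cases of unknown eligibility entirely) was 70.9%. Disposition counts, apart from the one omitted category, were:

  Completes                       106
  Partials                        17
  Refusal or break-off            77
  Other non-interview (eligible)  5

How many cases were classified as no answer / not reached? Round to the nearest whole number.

Numerator → 106 + 17 + 77 + 5 = 205
CON3 = 205 / D = 0.709
D = 205 / 0.709 = 289.1
Remaining denominator categories sum to 205
no answer / not reached = 289.1 − 205 ≈ 84

84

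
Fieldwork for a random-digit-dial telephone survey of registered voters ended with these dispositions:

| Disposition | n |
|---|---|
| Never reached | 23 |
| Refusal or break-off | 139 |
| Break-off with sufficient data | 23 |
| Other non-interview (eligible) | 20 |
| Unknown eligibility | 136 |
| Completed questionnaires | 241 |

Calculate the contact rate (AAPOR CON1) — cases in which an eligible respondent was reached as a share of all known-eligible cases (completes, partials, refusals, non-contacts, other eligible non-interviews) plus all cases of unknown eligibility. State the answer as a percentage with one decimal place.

72.7%

Numerator: 241 + 23 + 139 + 20 = 423
Base: 241 + 23 + 139 + 23 + 20 + 136 = 582
CON1 = 423 / 582 = 0.7268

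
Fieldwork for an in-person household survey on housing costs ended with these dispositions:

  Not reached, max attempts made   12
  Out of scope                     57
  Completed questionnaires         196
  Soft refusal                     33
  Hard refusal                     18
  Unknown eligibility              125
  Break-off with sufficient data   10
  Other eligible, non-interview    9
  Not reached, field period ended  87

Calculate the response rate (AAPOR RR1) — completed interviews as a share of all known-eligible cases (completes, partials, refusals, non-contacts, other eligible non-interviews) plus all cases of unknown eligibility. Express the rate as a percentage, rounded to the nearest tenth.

40.0%

Refusal or break-off = 18 + 33 = 51
No contact after all attempts = 87 + 12 = 99
Num = 196
Denom = 196 + 10 + 51 + 99 + 9 + 125 = 490
RR1 = 196 / 490 = 0.4000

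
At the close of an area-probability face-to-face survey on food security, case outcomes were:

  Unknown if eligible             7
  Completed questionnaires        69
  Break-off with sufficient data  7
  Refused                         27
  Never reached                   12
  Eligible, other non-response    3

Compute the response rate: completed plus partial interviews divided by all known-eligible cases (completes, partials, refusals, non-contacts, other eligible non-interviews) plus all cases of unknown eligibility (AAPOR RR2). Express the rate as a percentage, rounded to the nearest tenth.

60.8%

Numerator → 69 + 7 = 76
Denom → 69 + 7 + 27 + 12 + 3 + 7 = 125
RR2 = 76 / 125 = 0.6080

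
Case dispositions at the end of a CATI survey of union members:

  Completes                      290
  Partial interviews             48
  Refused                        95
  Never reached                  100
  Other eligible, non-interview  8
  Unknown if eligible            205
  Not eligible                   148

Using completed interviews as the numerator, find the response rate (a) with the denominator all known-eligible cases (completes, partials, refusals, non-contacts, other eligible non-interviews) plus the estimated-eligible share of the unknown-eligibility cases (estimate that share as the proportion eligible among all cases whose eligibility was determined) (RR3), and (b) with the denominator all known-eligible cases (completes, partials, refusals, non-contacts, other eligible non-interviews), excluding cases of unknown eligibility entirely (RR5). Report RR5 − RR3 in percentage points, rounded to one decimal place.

Numerator = 290
Known eligible = 290 + 48 + 95 + 100 + 8 = 541
e = 541 / (541 + 148) = 541 / 689 = 0.7852
Eligible share of unknowns = 0.7852 × 205 = 160.97
Denominator = 541 + 160.97 = 701.97
RR3 = 290 / 701.97 = 0.4131
Denominator = 290 + 48 + 95 + 100 + 8 = 541
RR5 = 290 / 541 = 0.5360
Difference = 53.60 − 41.31 = 12.29 percentage points

12.3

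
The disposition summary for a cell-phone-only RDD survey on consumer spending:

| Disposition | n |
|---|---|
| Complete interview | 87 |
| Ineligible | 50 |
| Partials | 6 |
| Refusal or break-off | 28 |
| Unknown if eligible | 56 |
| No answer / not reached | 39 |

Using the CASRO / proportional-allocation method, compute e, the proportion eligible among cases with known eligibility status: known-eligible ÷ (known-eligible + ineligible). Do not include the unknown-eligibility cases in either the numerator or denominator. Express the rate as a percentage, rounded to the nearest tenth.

Known eligible = 87 + 6 + 28 + 39 = 160
e = 160 / (160 + 50) = 160 / 210 = 0.7619

76.2%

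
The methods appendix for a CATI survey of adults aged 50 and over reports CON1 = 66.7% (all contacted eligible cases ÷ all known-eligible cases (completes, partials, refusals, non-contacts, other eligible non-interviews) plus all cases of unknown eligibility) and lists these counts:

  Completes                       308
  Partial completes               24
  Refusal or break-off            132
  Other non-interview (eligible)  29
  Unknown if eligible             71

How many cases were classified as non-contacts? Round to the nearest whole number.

Numerator = 308 + 24 + 132 + 29 = 493
CON1 = 493 / D = 0.667
D = 493 / 0.667 = 739.1
Rest of base = 564
non-contacts = 739.1 − 564 ≈ 175

175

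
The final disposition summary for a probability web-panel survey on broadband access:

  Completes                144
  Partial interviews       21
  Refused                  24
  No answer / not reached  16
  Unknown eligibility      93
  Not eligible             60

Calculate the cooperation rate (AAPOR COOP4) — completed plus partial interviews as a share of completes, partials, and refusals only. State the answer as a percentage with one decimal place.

Numerator: 144 + 21 = 165
Base: 144 + 21 + 24 = 189
COOP4 = 165 / 189 = 0.8730

87.3%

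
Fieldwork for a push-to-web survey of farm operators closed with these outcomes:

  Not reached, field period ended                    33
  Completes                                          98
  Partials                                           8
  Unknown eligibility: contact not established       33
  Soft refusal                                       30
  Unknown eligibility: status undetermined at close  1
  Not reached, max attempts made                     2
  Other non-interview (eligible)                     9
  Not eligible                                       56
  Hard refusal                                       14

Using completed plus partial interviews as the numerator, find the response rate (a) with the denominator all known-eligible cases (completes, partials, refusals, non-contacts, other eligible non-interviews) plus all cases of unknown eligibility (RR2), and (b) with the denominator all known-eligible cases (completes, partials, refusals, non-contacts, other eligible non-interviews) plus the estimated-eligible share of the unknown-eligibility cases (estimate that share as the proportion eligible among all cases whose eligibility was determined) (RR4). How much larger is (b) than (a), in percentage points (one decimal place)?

Refusal or break-off = 14 + 30 = 44
Non-contacts = 33 + 2 = 35
Unknown eligibility = 33 + 1 = 34
Top = 98 + 8 = 106
Base = 98 + 8 + 44 + 35 + 9 + 34 = 228
RR2 = 106 / 228 = 0.4649
Determined eligible = 98 + 8 + 44 + 35 + 9 = 194
e = 194 / (194 + 56) = 194 / 250 = 0.7760
Eligible share of unknowns = 0.7760 × 34 = 26.38
Base = 194 + 26.38 = 220.38
RR4 = 106 / 220.38 = 0.4810
Difference = 48.10 − 46.49 = 1.61 percentage points

1.6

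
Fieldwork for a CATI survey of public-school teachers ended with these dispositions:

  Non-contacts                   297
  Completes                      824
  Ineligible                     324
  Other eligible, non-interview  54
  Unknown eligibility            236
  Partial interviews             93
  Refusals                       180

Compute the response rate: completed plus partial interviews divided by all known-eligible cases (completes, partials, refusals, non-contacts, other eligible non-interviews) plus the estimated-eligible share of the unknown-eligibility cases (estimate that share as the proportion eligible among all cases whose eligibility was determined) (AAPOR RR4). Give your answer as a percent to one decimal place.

Num → 824 + 93 = 917
Eligible (known) → 824 + 93 + 180 + 297 + 54 = 1448
e = 1448 / (1448 + 324) = 1448 / 1772 = 0.8172
e × U → 0.8172 × 236 = 192.86
Denominator → 1448 + 192.86 = 1640.86
RR4 = 917 / 1640.86 = 0.5589

55.9%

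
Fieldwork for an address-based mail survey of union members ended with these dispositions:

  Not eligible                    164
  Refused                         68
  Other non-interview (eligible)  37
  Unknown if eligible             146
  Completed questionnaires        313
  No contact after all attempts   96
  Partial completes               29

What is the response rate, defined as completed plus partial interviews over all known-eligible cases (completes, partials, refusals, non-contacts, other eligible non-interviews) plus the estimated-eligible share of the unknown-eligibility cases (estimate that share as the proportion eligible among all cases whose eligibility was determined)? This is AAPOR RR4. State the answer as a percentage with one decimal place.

52.2%

Num = 313 + 29 = 342
Determined eligible = 313 + 29 + 68 + 96 + 37 = 543
e = 543 / (543 + 164) = 543 / 707 = 0.7680
e × U = 0.7680 × 146 = 112.13
Denom = 543 + 112.13 = 655.13
RR4 = 342 / 655.13 = 0.5220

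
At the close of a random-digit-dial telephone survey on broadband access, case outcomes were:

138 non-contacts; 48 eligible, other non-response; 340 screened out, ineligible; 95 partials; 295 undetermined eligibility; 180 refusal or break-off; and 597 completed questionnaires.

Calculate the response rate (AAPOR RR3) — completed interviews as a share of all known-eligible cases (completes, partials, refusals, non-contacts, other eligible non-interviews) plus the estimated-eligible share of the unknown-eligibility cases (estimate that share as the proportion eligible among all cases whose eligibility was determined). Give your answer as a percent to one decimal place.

46.6%

Num → 597
Known eligible → 597 + 95 + 180 + 138 + 48 = 1058
e = 1058 / (1058 + 340) = 1058 / 1398 = 0.7568
Eligible share of unknowns → 0.7568 × 295 = 223.26
Denom → 1058 + 223.26 = 1281.26
RR3 = 597 / 1281.26 = 0.4659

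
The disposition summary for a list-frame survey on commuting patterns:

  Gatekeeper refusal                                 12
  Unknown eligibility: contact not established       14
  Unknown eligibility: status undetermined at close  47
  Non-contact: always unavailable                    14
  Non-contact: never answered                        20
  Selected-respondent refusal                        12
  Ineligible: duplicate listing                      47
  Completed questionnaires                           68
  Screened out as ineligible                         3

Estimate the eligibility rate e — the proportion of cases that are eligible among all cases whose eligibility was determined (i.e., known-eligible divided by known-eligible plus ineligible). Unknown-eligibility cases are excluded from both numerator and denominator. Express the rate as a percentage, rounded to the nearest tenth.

71.6%

Refusal or break-off = 12 + 12 = 24
No answer / not reached = 20 + 14 = 34
Eligibility not determined = 14 + 47 = 61
Out of scope = 3 + 47 = 50
Known eligible = 68 + 24 + 34 = 126
e = 126 / (126 + 50) = 126 / 176 = 0.7159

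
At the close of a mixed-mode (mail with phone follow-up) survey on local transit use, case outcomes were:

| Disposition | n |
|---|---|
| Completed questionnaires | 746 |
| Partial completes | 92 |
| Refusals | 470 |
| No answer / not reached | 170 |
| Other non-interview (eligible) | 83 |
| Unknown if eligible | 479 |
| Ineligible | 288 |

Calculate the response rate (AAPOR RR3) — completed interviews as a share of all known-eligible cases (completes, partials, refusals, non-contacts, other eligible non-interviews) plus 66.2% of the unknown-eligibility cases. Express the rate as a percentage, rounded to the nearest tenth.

Num: 746
Eligible (known): 746 + 92 + 470 + 170 + 83 = 1561
Eligible share of unknowns: 0.6620 × 479 = 317.10
Base: 1561 + 317.10 = 1878.10
RR3 = 746 / 1878.10 = 0.3972

39.7%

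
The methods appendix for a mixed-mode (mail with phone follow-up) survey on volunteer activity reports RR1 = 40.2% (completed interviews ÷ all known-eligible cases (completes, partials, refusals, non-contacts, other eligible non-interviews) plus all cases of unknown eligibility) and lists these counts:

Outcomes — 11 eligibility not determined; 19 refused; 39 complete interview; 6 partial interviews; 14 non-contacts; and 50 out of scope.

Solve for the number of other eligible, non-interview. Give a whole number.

8

RR1 = 39 / D = 0.402
D = 39 / 0.402 = 97.0
Rest of base = 89
other eligible, non-interview = 97.0 − 89 ≈ 8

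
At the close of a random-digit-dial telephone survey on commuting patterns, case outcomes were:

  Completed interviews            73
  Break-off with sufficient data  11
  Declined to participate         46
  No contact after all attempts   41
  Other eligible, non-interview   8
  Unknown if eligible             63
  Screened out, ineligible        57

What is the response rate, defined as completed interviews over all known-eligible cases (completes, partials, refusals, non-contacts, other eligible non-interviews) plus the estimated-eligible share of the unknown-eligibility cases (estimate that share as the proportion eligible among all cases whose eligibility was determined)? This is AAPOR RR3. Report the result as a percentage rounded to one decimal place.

Top: 73
Eligible (known): 73 + 11 + 46 + 41 + 8 = 179
e = 179 / (179 + 57) = 179 / 236 = 0.7585
Eligible share of unknowns: 0.7585 × 63 = 47.79
Denom: 179 + 47.79 = 226.79
RR3 = 73 / 226.79 = 0.3219

32.2%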